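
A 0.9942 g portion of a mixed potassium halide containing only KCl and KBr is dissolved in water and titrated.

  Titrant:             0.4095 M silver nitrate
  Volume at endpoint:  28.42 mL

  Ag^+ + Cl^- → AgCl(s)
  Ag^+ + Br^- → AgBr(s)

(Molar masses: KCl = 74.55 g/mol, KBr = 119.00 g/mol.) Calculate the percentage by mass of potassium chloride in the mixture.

n(AgNO3) = 0.02842 × 0.4095 = 0.01164 mol
Let x = n(KCl), y = n(KBr).
Titrant: 1x + 1y = 0.01164;  mass: 74.55x + 119.00y = 0.9942
Solving, x = 8.790 × 10^-3 mol, y = 2.848 × 10^-3 mol
mass of KCl = 8.790 × 10^-3 × 74.55 = 0.6553 g
% KCl = 0.6553 / 0.9942 × 100 = 65.91 %

65.91 %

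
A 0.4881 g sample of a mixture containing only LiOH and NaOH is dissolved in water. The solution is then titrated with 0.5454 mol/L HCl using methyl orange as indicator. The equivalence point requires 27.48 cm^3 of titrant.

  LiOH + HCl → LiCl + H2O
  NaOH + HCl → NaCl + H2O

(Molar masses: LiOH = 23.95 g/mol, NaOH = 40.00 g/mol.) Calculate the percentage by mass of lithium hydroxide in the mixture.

n(HCl) = 0.02748 × 0.5454 = 0.01499 mol
Let x = n(LiOH), y = n(NaOH).
Titrant: 1x + 1y = 0.01499;  mass: 23.95x + 40.00y = 0.4881
Solving, x = 6.941 × 10^-3 mol, y = 8.047 × 10^-3 mol
mass of LiOH = 6.941 × 10^-3 × 23.95 = 0.1662 g
% LiOH = 0.1662 / 0.4881 × 100 = 34.06 %

34.06 %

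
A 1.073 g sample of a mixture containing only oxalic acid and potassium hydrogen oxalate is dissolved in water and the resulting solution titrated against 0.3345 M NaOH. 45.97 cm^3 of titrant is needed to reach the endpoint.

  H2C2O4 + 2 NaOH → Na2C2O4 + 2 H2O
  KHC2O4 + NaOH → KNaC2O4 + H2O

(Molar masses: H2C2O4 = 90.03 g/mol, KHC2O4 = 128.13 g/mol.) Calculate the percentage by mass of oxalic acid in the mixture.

45.29 %

n(NaOH) = 0.04597 × 0.3345 = 0.01538 mol
Let x = n(H2C2O4), y = n(KHC2O4).
Titrant: 2x + 1y = 0.01538;  mass: 90.03x + 128.13y = 1.073
Solving, x = 5.398 × 10^-3 mol, y = 4.582 × 10^-3 mol
mass of H2C2O4 = 5.398 × 10^-3 × 90.03 = 0.4859 g
% H2C2O4 = 0.4859 / 1.073 × 100 = 45.29 %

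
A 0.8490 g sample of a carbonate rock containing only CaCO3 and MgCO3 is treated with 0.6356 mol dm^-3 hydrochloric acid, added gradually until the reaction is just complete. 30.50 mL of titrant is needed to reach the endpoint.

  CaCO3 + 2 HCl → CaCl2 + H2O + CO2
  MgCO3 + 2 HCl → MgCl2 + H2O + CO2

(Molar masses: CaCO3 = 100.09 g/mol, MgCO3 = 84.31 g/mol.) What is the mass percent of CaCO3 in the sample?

23.75 %

n(HCl) = 0.03050 × 0.6356 = 0.01939 mol
Let x = n(CaCO3), y = n(MgCO3).
Titrant: 2x + 2y = 0.01939;  mass: 100.09x + 84.31y = 0.8490
Solving, x = 2.015 × 10^-3 mol, y = 7.678 × 10^-3 mol
mass of CaCO3 = 2.015 × 10^-3 × 100.09 = 0.2016 g
% CaCO3 = 0.2016 / 0.8490 × 100 = 23.75 %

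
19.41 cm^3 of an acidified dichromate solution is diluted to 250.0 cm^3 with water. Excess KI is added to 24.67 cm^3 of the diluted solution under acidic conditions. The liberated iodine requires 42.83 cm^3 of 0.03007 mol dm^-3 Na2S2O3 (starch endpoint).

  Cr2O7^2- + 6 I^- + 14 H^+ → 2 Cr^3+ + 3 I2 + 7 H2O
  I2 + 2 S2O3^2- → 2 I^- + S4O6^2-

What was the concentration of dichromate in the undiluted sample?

n(S2O3^2-) = 0.04283 × 0.03007 = 1.288 × 10^-3 mol
n(I2) = n(S2O3^2-)/2 = 6.439 × 10^-4 mol
From the 1:3 ratio, n(Cr2O7^2-) in the aliquot = 1/3 × 6.439 × 10^-4 = 2.146 × 10^-4 mol
[Cr2O7^2-]_dilute = 2.146 × 10^-4 / 0.02467 = 0.008701 mol/L
[Cr2O7^2-]_original = 0.008701 × 250.0/19.41 = 0.1121 mol/L

0.1121 mol/L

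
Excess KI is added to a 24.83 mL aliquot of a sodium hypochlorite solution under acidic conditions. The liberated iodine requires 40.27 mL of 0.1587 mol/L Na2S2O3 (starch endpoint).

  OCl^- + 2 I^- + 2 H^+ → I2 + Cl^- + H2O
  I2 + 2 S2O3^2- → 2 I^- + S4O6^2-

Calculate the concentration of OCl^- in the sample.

n(S2O3^2-) = 0.04027 × 0.1587 = 6.391 × 10^-3 mol
n(I2) = n(S2O3^2-)/2 = 3.195 × 10^-3 mol
n(OCl^-) in the aliquot = 3.195 × 10^-3 mol (1:1 ratio)
[OCl^-] = 3.195 × 10^-3 / 0.02483 = 0.1287 mol/L

0.1287 mol/L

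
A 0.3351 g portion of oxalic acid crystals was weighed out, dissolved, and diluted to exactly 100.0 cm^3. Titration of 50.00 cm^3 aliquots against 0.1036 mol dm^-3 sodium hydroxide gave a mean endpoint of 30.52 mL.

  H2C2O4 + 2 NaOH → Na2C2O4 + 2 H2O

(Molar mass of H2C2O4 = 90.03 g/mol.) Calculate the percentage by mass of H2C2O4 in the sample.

84.95 %

n(NaOH) per titration = 0.03052 × 0.1036 = 3.162 × 10^-3 mol
From the 1:2 ratio, n(H2C2O4) in each aliquot = 1/2 × 3.162 × 10^-3 = 1.581 × 10^-3 mol
n(H2C2O4) in the whole flask = 1.581 × 10^-3 × 100.0/50.00 = 3.162 × 10^-3 mol
mass of H2C2O4 = 3.162 × 10^-3 × 90.03 = 0.2847 g
% H2C2O4 = 0.2847 / 0.3351 × 100 = 84.95 %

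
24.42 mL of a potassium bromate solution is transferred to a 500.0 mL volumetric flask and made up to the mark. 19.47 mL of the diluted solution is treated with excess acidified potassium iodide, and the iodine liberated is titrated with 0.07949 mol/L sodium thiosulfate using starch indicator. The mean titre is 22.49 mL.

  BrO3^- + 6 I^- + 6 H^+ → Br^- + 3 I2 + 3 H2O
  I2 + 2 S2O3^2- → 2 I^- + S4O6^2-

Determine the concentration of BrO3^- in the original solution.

n(S2O3^2-) = 0.02249 × 0.07949 = 1.788 × 10^-3 mol
n(I2) = n(S2O3^2-)/2 = 8.939 × 10^-4 mol
From the 1:3 ratio, n(BrO3^-) in the aliquot = 1/3 × 8.939 × 10^-4 = 2.980 × 10^-4 mol
[BrO3^-]_dilute = 2.980 × 10^-4 / 0.01947 = 0.01530 mol/L
[BrO3^-]_original = 0.01530 × 500.0/24.42 = 0.3133 mol/L

0.3133 mol/L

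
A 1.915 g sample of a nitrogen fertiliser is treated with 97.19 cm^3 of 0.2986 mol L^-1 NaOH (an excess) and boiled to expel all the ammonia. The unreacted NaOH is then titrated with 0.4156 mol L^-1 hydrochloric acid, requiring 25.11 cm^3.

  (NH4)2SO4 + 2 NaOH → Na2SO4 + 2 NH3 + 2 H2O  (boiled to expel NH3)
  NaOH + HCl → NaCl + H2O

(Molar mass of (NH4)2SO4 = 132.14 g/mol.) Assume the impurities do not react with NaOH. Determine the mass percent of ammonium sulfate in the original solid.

n(NaOH) added = 0.09719 × 0.2986 = 0.02902 mol
n(HCl) used in back-titration = 0.02511 × 0.4156 = 0.01044 mol
n(NaOH) left over = 0.01044 mol (1:1 ratio)
n(NaOH) consumed by analyte = 0.02902 − 0.01044 = 0.01859 mol
From the 1:2 ratio, n((NH4)2SO4) = 1/2 × 0.01859 = 9.293 × 10^-3 mol
mass of (NH4)2SO4 = 9.293 × 10^-3 × 132.14 = 1.228 g
% (NH4)2SO4 = 1.228 / 1.915 × 100 = 64.12 %

64.12 %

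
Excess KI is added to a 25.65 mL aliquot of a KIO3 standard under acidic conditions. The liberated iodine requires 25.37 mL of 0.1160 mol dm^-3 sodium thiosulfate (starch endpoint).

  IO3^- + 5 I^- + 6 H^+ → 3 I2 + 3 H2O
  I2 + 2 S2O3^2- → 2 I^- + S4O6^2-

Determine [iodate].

0.01912 mol/L

n(S2O3^2-) = 0.02537 × 0.1160 = 2.943 × 10^-3 mol
n(I2) = n(S2O3^2-)/2 = 1.471 × 10^-3 mol
From the 1:3 ratio, n(IO3^-) in the aliquot = 1/3 × 1.471 × 10^-3 = 4.905 × 10^-4 mol
[IO3^-] = 4.905 × 10^-4 / 0.02565 = 0.01912 mol/L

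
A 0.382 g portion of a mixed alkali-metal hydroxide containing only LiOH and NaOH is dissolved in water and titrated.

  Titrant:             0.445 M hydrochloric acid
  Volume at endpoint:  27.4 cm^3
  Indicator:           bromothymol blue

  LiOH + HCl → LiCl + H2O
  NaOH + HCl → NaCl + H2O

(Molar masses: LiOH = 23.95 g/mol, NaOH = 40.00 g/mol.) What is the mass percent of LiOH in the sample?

n(HCl) = 0.0274 × 0.445 = 0.0122 mol
Let x = n(LiOH), y = n(NaOH).
Titrant: 1x + 1y = 0.0122;  mass: 23.95x + 40.00y = 0.382
Solving, x = 6.59 × 10^-3 mol, y = 5.61 × 10^-3 mol
mass of LiOH = 6.59 × 10^-3 × 23.95 = 0.158 g
% LiOH = 0.158 / 0.382 × 100 = 41.3 %

41.3 %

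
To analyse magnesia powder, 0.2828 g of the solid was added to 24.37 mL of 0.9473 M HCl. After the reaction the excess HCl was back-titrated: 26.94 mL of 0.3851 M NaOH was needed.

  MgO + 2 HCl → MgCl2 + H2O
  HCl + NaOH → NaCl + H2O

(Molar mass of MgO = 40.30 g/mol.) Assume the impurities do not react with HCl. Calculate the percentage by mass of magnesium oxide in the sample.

90.57 %

n(HCl) added = 0.02437 × 0.9473 = 0.02309 mol
n(NaOH) used in back-titration = 0.02694 × 0.3851 = 0.01037 mol
n(HCl) left over = 0.01037 mol (1:1 ratio)
n(HCl) consumed by analyte = 0.02309 − 0.01037 = 0.01271 mol
From the 1:2 ratio, n(MgO) = 1/2 × 0.01271 = 6.356 × 10^-3 mol
mass of MgO = 6.356 × 10^-3 × 40.30 = 0.2561 g
% MgO = 0.2561 / 0.2828 × 100 = 90.57 %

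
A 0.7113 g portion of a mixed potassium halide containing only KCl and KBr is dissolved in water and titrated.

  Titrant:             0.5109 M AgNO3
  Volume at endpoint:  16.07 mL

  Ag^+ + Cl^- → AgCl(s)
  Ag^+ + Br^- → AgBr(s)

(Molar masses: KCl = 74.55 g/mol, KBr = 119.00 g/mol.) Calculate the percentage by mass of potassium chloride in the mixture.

n(AgNO3) = 0.01607 × 0.5109 = 8.210 × 10^-3 mol
Let x = n(KCl), y = n(KBr).
Titrant: 1x + 1y = 8.210 × 10^-3;  mass: 74.55x + 119.00y = 0.7113
Solving, x = 5.978 × 10^-3 mol, y = 2.232 × 10^-3 mol
mass of KCl = 5.978 × 10^-3 × 74.55 = 0.4456 g
% KCl = 0.4456 / 0.7113 × 100 = 62.65 %

62.65 %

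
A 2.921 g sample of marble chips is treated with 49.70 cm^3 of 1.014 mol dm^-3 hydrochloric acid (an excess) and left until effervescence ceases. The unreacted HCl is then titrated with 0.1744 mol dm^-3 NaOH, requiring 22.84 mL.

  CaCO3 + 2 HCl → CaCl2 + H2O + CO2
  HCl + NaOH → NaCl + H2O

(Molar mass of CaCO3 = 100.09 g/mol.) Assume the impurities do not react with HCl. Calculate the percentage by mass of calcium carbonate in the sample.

79.52 %

n(HCl) added = 0.04970 × 1.014 = 0.05040 mol
n(NaOH) used in back-titration = 0.02284 × 0.1744 = 3.983 × 10^-3 mol
n(HCl) left over = 3.983 × 10^-3 mol (1:1 ratio)
n(HCl) consumed by analyte = 0.05040 − 3.983 × 10^-3 = 0.04641 mol
From the 1:2 ratio, n(CaCO3) = 1/2 × 0.04641 = 0.02321 mol
mass of CaCO3 = 0.02321 × 100.09 = 2.323 g
% CaCO3 = 2.323 / 2.921 × 100 = 79.52 %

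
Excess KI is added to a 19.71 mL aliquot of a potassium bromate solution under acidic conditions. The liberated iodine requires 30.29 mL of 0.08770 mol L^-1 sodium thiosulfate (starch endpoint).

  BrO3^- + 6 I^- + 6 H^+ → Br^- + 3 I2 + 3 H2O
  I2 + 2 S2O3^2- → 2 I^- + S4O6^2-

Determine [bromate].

0.02246 mol/L

n(S2O3^2-) = 0.03029 × 0.08770 = 2.656 × 10^-3 mol
n(I2) = n(S2O3^2-)/2 = 1.328 × 10^-3 mol
From the 1:3 ratio, n(BrO3^-) in the aliquot = 1/3 × 1.328 × 10^-3 = 4.427 × 10^-4 mol
[BrO3^-] = 4.427 × 10^-4 / 0.01971 = 0.02246 mol/L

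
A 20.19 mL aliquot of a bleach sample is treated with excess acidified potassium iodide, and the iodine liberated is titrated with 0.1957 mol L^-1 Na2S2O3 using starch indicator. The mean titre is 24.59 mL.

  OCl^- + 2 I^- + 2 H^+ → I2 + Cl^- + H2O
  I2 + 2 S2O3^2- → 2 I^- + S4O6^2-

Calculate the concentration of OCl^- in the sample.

0.1192 mol/L

n(S2O3^2-) = 0.02459 × 0.1957 = 4.812 × 10^-3 mol
n(I2) = n(S2O3^2-)/2 = 2.406 × 10^-3 mol
n(OCl^-) in the aliquot = 2.406 × 10^-3 mol (1:1 ratio)
[OCl^-] = 2.406 × 10^-3 / 0.02019 = 0.1192 mol/L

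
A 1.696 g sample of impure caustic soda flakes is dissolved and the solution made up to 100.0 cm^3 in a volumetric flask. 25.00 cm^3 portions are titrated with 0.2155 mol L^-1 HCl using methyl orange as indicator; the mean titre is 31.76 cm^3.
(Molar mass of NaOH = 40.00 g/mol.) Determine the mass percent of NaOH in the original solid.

NaOH + HCl → NaCl + H2O
n(HCl) per titration = 0.03176 × 0.2155 = 6.844 × 10^-3 mol
n(NaOH) in each aliquot = 6.844 × 10^-3 mol (1:1 ratio)
n(NaOH) in the whole flask = 6.844 × 10^-3 × 100.0/25.00 = 0.02738 mol
mass of NaOH = 0.02738 × 40.00 = 1.095 g
% NaOH = 1.095 / 1.696 × 100 = 64.57 %

64.57 %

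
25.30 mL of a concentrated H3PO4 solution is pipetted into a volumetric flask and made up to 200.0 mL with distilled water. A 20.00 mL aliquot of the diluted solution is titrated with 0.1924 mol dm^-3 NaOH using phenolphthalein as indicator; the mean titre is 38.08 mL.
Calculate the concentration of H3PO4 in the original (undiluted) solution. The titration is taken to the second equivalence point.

1.448 mol/L

H3PO4 + 2 NaOH → Na2HPO4 + 2 H2O
n(NaOH) = 0.03808 × 0.1924 = 7.327 × 10^-3 mol
From the 1:2 ratio, n(H3PO4) in the aliquot = 1/2 × 7.327 × 10^-3 = 3.663 × 10^-3 mol
[H3PO4]_dilute = 3.663 × 10^-3 / 0.02000 = 0.1832 mol/L
Dilution factor = 200.0 / 25.30 = 7.905
[H3PO4]_stock = 0.1832 × 7.905 = 1.448 mol/L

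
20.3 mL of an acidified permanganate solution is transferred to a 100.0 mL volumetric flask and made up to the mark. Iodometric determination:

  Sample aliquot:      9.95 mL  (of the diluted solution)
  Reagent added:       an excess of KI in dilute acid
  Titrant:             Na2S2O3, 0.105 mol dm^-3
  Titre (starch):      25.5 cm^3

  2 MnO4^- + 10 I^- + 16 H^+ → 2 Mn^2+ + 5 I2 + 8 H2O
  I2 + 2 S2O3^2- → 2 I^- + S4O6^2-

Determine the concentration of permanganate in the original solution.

n(S2O3^2-) = 0.0255 × 0.105 = 2.68 × 10^-3 mol
n(I2) = n(S2O3^2-)/2 = 1.34 × 10^-3 mol
From the 2:5 ratio, n(MnO4^-) in the aliquot = 2/5 × 1.34 × 10^-3 = 5.35 × 10^-4 mol
[MnO4^-]_dilute = 5.35 × 10^-4 / 0.00995 = 0.0538 mol/L
[MnO4^-]_original = 0.0538 × 100.0/20.3 = 0.265 mol/L

0.265 mol/L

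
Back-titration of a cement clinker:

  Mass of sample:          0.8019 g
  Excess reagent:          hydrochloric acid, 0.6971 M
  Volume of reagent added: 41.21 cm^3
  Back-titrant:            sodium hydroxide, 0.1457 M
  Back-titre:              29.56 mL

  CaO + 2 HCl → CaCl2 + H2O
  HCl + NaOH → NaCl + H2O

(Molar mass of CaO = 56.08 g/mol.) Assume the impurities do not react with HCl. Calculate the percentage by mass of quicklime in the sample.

n(HCl) added = 0.04121 × 0.6971 = 0.02873 mol
n(NaOH) used in back-titration = 0.02956 × 0.1457 = 4.307 × 10^-3 mol
n(HCl) left over = 4.307 × 10^-3 mol (1:1 ratio)
n(HCl) consumed by analyte = 0.02873 − 4.307 × 10^-3 = 0.02442 mol
From the 1:2 ratio, n(CaO) = 1/2 × 0.02442 = 0.01221 mol
mass of CaO = 0.01221 × 56.08 = 0.6848 g
% CaO = 0.6848 / 0.8019 × 100 = 85.39 %

85.39 %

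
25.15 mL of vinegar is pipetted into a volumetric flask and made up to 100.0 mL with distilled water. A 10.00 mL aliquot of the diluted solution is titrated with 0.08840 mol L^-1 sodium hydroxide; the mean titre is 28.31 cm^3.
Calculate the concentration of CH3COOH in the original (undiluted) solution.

0.9951 mol/L

CH3COOH + NaOH → CH3COONa + H2O
n(NaOH) = 0.02831 × 0.08840 = 2.503 × 10^-3 mol
n(CH3COOH) in the aliquot = 2.503 × 10^-3 mol (1:1 ratio)
[CH3COOH]_dilute = 2.503 × 10^-3 / 0.01000 = 0.2503 mol/L
Dilution factor = 100.0 / 25.15 = 3.976
[CH3COOH]_stock = 0.2503 × 3.976 = 0.9951 mol/L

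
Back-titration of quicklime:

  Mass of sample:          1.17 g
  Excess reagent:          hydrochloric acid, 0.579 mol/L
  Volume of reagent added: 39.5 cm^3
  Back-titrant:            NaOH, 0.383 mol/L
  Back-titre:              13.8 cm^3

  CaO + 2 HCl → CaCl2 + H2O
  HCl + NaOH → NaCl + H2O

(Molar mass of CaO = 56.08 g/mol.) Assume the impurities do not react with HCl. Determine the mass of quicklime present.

0.493 g

n(HCl) added = 0.0395 × 0.579 = 0.0229 mol
n(NaOH) used in back-titration = 0.0138 × 0.383 = 5.29 × 10^-3 mol
n(HCl) left over = 5.29 × 10^-3 mol (1:1 ratio)
n(HCl) consumed by analyte = 0.0229 − 5.29 × 10^-3 = 0.0176 mol
From the 1:2 ratio, n(CaO) = 1/2 × 0.0176 = 8.79 × 10^-3 mol
mass of CaO = 8.79 × 10^-3 × 56.08 = 0.493 g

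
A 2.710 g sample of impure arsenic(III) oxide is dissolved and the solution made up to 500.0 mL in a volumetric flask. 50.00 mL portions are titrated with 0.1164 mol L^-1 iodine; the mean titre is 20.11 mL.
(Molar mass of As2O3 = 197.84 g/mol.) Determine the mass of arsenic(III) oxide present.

As2O3 + 2 I2 + 2 H2O → As2O5 + 4 HI
n(I2) per titration = 0.02011 × 0.1164 = 2.341 × 10^-3 mol
From the 1:2 ratio, n(As2O3) in each aliquot = 1/2 × 2.341 × 10^-3 = 1.170 × 10^-3 mol
n(As2O3) in the whole flask = 1.170 × 10^-3 × 500.0/50.00 = 0.01170 mol
mass of As2O3 = 0.01170 × 197.84 = 2.316 g

2.316 g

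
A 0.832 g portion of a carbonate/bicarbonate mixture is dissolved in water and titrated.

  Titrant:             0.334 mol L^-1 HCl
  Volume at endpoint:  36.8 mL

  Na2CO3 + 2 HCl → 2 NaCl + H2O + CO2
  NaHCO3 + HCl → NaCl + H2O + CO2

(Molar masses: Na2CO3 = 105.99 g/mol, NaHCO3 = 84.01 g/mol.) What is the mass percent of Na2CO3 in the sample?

n(HCl) = 0.0368 × 0.334 = 0.0123 mol
Let x = n(Na2CO3), y = n(NaHCO3).
Titrant: 2x + 1y = 0.0123;  mass: 105.99x + 84.01y = 0.832
Solving, x = 3.23 × 10^-3 mol, y = 5.82 × 10^-3 mol
mass of Na2CO3 = 3.23 × 10^-3 × 105.99 = 0.343 g
% Na2CO3 = 0.343 / 0.832 × 100 = 41.2 %

41.2 %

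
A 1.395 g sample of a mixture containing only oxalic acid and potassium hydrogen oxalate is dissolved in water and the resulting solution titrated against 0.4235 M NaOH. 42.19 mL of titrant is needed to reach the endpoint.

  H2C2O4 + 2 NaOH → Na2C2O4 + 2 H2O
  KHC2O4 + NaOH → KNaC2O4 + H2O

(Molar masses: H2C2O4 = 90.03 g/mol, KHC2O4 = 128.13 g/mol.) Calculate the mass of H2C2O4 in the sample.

0.4844 g

n(NaOH) = 0.04219 × 0.4235 = 0.01787 mol
Let x = n(H2C2O4), y = n(KHC2O4).
Titrant: 2x + 1y = 0.01787;  mass: 90.03x + 128.13y = 1.395
Solving, x = 5.380 × 10^-3 mol, y = 7.107 × 10^-3 mol
mass of H2C2O4 = 5.380 × 10^-3 × 90.03 = 0.4844 g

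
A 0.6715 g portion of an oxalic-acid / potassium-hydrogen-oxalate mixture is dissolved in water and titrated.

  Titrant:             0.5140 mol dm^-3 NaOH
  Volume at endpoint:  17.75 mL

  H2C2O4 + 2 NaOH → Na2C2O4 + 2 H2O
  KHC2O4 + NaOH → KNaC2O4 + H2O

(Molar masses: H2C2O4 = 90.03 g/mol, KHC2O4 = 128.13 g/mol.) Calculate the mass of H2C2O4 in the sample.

n(NaOH) = 0.01775 × 0.5140 = 9.123 × 10^-3 mol
Let x = n(H2C2O4), y = n(KHC2O4).
Titrant: 2x + 1y = 9.123 × 10^-3;  mass: 90.03x + 128.13y = 0.6715
Solving, x = 2.993 × 10^-3 mol, y = 3.138 × 10^-3 mol
mass of H2C2O4 = 2.993 × 10^-3 × 90.03 = 0.2694 g

0.2694 g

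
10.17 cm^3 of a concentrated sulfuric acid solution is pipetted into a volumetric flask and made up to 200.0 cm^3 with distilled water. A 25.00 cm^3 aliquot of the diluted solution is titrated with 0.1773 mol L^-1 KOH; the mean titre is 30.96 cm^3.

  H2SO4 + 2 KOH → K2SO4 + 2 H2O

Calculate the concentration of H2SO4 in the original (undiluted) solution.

n(KOH) = 0.03096 × 0.1773 = 5.489 × 10^-3 mol
From the 1:2 ratio, n(H2SO4) in the aliquot = 1/2 × 5.489 × 10^-3 = 2.745 × 10^-3 mol
[H2SO4]_dilute = 2.745 × 10^-3 / 0.02500 = 0.1098 mol/L
Dilution factor = 200.0 / 10.17 = 19.67
[H2SO4]_stock = 0.1098 × 19.67 = 2.159 mol/L

2.159 mol/L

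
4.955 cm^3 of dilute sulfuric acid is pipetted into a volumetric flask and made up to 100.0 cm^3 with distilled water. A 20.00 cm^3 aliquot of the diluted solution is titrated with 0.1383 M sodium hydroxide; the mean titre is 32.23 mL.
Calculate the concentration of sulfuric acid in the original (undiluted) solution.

H2SO4 + 2 NaOH → Na2SO4 + 2 H2O
n(NaOH) = 0.03223 × 0.1383 = 4.457 × 10^-3 mol
From the 1:2 ratio, n(H2SO4) in the aliquot = 1/2 × 4.457 × 10^-3 = 2.229 × 10^-3 mol
[H2SO4]_dilute = 2.229 × 10^-3 / 0.02000 = 0.1114 mol/L
Dilution factor = 100.0 / 4.955 = 20.18
[H2SO4]_stock = 0.1114 × 20.18 = 2.249 mol/L

2.249 M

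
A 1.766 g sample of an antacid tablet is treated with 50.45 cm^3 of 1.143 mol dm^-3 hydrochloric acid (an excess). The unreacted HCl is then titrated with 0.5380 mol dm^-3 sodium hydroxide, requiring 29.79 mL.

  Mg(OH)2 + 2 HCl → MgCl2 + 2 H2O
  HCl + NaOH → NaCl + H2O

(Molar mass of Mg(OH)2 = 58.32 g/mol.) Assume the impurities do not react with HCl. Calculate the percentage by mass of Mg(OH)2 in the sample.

68.75 %

n(HCl) added = 0.05045 × 1.143 = 0.05766 mol
n(NaOH) used in back-titration = 0.02979 × 0.5380 = 0.01603 mol
n(HCl) left over = 0.01603 mol (1:1 ratio)
n(HCl) consumed by analyte = 0.05766 − 0.01603 = 0.04164 mol
From the 1:2 ratio, n(Mg(OH)2) = 1/2 × 0.04164 = 0.02082 mol
mass of Mg(OH)2 = 0.02082 × 58.32 = 1.214 g
% Mg(OH)2 = 1.214 / 1.766 × 100 = 68.75 %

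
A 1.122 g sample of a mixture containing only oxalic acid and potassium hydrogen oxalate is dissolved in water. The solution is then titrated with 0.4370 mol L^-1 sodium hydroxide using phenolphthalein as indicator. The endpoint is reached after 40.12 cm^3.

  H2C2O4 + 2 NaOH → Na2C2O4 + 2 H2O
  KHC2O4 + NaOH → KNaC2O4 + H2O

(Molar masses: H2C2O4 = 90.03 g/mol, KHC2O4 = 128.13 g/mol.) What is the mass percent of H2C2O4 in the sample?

54.28 %

n(NaOH) = 0.04012 × 0.4370 = 0.01753 mol
Let x = n(H2C2O4), y = n(KHC2O4).
Titrant: 2x + 1y = 0.01753;  mass: 90.03x + 128.13y = 1.122
Solving, x = 6.764 × 10^-3 mol, y = 4.004 × 10^-3 mol
mass of H2C2O4 = 6.764 × 10^-3 × 90.03 = 0.6090 g
% H2C2O4 = 0.6090 / 1.122 × 100 = 54.28 %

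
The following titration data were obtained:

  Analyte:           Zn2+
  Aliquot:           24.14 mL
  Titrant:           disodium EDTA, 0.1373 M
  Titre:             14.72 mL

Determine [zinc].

Zn^2+ + EDTA^4- → [Zn(EDTA)]^2-
n(EDTA) = 0.01472 L × 0.1373 mol/L = 2.021 × 10^-3 mol
n(Zn2+) = 2.021 × 10^-3 mol (1:1 mole ratio)
[Zn2+] = 2.021 × 10^-3 mol / 0.02414 L = 0.08372 mol/L

0.08372 M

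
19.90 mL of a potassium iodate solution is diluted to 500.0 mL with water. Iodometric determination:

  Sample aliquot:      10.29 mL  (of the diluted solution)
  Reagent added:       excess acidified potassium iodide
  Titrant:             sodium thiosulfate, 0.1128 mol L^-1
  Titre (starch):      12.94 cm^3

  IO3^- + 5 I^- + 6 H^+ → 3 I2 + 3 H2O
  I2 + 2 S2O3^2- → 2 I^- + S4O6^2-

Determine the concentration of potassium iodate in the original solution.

0.5940 mol/L

n(S2O3^2-) = 0.01294 × 0.1128 = 1.460 × 10^-3 mol
n(I2) = n(S2O3^2-)/2 = 7.298 × 10^-4 mol
From the 1:3 ratio, n(IO3^-) in the aliquot = 1/3 × 7.298 × 10^-4 = 2.433 × 10^-4 mol
[IO3^-]_dilute = 2.433 × 10^-4 / 0.01029 = 0.02364 mol/L
[IO3^-]_original = 0.02364 × 500.0/19.90 = 0.5940 mol/L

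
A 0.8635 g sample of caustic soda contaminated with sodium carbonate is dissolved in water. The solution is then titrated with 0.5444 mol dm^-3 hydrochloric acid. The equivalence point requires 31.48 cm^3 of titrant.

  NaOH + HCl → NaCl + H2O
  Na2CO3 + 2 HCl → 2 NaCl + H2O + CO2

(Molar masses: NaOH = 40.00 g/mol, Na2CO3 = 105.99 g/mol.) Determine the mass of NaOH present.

n(HCl) = 0.03148 × 0.5444 = 0.01714 mol
Let x = n(NaOH), y = n(Na2CO3).
Titrant: 1x + 2y = 0.01714;  mass: 40.00x + 105.99y = 0.8635
Solving, x = 3.441 × 10^-3 mol, y = 6.848 × 10^-3 mol
mass of NaOH = 3.441 × 10^-3 × 40.00 = 0.1376 g

0.1376 g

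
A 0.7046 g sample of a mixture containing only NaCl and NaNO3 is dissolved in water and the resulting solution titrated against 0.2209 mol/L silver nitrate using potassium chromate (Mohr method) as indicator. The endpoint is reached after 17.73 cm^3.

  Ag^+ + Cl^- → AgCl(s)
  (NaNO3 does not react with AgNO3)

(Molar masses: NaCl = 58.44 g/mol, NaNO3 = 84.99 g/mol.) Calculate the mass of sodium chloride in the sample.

0.2289 g

n(AgNO3) = 0.01773 × 0.2209 = 3.917 × 10^-3 mol
Let x = n(NaCl), y = n(NaNO3).
Titrant: 1x = 3.917 × 10^-3;  mass: 58.44x + 84.99y = 0.7046
Solving, x = 3.917 × 10^-3 mol, y = 5.597 × 10^-3 mol
mass of NaCl = 3.917 × 10^-3 × 58.44 = 0.2289 g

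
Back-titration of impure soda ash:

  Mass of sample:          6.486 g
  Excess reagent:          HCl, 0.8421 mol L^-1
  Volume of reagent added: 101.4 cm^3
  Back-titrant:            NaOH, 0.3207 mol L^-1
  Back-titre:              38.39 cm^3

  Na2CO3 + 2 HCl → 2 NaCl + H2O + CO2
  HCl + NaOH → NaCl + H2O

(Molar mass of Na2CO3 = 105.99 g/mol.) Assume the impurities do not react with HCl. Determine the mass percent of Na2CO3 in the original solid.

59.71 %

n(HCl) added = 0.1014 × 0.8421 = 0.08539 mol
n(NaOH) used in back-titration = 0.03839 × 0.3207 = 0.01231 mol
n(HCl) left over = 0.01231 mol (1:1 ratio)
n(HCl) consumed by analyte = 0.08539 − 0.01231 = 0.07308 mol
From the 1:2 ratio, n(Na2CO3) = 1/2 × 0.07308 = 0.03654 mol
mass of Na2CO3 = 0.03654 × 105.99 = 3.873 g
% Na2CO3 = 3.873 / 6.486 × 100 = 59.71 %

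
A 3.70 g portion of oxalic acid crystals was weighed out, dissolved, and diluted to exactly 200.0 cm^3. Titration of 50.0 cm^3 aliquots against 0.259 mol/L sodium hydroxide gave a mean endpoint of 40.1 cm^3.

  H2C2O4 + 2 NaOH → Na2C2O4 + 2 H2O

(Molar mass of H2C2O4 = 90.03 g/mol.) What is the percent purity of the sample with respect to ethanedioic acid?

50.5 %

n(NaOH) per titration = 0.0401 × 0.259 = 0.0104 mol
From the 1:2 ratio, n(H2C2O4) in each aliquot = 1/2 × 0.0104 = 5.19 × 10^-3 mol
n(H2C2O4) in the whole flask = 5.19 × 10^-3 × 200.0/50.0 = 0.0208 mol
mass of H2C2O4 = 0.0208 × 90.03 = 1.87 g
% H2C2O4 = 1.87 / 3.70 × 100 = 50.5 %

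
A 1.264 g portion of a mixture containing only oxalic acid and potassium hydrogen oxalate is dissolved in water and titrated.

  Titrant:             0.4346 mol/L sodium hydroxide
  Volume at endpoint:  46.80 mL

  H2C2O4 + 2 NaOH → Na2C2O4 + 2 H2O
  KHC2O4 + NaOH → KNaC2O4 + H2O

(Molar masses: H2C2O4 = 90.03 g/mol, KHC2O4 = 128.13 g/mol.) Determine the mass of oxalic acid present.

n(NaOH) = 0.04680 × 0.4346 = 0.02034 mol
Let x = n(H2C2O4), y = n(KHC2O4).
Titrant: 2x + 1y = 0.02034;  mass: 90.03x + 128.13y = 1.264
Solving, x = 8.074 × 10^-3 mol, y = 4.192 × 10^-3 mol
mass of H2C2O4 = 8.074 × 10^-3 × 90.03 = 0.7269 g

0.7269 g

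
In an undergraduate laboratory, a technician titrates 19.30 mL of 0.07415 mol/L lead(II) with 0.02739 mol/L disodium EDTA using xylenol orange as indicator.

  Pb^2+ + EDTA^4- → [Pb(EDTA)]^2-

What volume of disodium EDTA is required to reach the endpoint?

52.25 mL

n(Pb2+) = 0.01930 L × 0.07415 mol/L = 1.431 × 10^-3 mol
n(EDTA) = 1.431 × 10^-3 mol (1:1 stoichiometry)
V(EDTA) = 1.431 × 10^-3 mol / 0.02739 mol/L = 0.05225 L = 52.25 mL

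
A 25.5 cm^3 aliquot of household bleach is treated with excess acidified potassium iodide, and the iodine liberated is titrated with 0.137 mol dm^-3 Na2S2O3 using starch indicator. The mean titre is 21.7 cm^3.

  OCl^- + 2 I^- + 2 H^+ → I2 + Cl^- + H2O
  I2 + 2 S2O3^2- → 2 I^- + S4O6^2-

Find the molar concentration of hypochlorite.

0.0583 mol/L

n(S2O3^2-) = 0.0217 × 0.137 = 2.97 × 10^-3 mol
n(I2) = n(S2O3^2-)/2 = 1.49 × 10^-3 mol
n(OCl^-) in the aliquot = 1.49 × 10^-3 mol (1:1 ratio)
[OCl^-] = 1.49 × 10^-3 / 0.0255 = 0.0583 mol/L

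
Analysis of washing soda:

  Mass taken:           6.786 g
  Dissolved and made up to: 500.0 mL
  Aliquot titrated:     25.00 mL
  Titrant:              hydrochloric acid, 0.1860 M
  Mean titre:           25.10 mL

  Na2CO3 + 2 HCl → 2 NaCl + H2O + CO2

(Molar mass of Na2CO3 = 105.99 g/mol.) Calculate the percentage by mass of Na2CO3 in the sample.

n(HCl) per titration = 0.02510 × 0.1860 = 4.669 × 10^-3 mol
From the 1:2 ratio, n(Na2CO3) in each aliquot = 1/2 × 4.669 × 10^-3 = 2.334 × 10^-3 mol
n(Na2CO3) in the whole flask = 2.334 × 10^-3 × 500.0/25.00 = 0.04669 mol
mass of Na2CO3 = 0.04669 × 105.99 = 4.948 g
% Na2CO3 = 4.948 / 6.786 × 100 = 72.92 %

72.92 %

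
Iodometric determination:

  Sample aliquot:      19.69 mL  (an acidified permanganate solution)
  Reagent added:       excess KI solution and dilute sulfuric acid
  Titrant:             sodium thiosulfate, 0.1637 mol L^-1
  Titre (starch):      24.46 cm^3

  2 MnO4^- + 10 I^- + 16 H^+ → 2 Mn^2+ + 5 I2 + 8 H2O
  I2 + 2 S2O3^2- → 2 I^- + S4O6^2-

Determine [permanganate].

n(S2O3^2-) = 0.02446 × 0.1637 = 4.004 × 10^-3 mol
n(I2) = n(S2O3^2-)/2 = 2.002 × 10^-3 mol
From the 2:5 ratio, n(MnO4^-) in the aliquot = 2/5 × 2.002 × 10^-3 = 8.008 × 10^-4 mol
[MnO4^-] = 8.008 × 10^-4 / 0.01969 = 0.04067 mol/L

0.04067 mol/L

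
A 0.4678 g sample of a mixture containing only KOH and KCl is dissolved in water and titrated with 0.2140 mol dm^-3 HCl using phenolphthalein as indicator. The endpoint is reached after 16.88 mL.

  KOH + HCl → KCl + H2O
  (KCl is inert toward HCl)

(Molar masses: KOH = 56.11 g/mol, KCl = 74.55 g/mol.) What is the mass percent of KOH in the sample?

n(HCl) = 0.01688 × 0.2140 = 3.612 × 10^-3 mol
Let x = n(KOH), y = n(KCl).
Titrant: 1x = 3.612 × 10^-3;  mass: 56.11x + 74.55y = 0.4678
Solving, x = 3.612 × 10^-3 mol, y = 3.556 × 10^-3 mol
mass of KOH = 3.612 × 10^-3 × 56.11 = 0.2027 g
% KOH = 0.2027 / 0.4678 × 100 = 43.33 %

43.33 %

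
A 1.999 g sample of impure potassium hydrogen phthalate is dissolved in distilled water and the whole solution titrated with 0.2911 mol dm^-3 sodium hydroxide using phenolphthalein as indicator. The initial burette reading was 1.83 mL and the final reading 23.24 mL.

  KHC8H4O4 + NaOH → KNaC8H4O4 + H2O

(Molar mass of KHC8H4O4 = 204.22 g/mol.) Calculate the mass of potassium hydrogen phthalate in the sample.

1.273 g

n(NaOH) = 0.02141 L × 0.2911 mol/L = 6.232 × 10^-3 mol
n(KHC8H4O4) = 6.232 × 10^-3 mol (1:1 ratio)
mass of KHC8H4O4 = 6.232 × 10^-3 × 204.22 g/mol = 1.273 g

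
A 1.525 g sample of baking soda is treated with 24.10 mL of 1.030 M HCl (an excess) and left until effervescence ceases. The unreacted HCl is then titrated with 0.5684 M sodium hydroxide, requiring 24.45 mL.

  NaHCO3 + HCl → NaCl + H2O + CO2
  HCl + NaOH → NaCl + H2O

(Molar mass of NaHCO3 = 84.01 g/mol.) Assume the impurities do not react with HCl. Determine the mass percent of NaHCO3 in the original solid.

n(HCl) added = 0.02410 × 1.030 = 0.02482 mol
n(NaOH) used in back-titration = 0.02445 × 0.5684 = 0.01390 mol
n(HCl) left over = 0.01390 mol (1:1 ratio)
n(HCl) consumed by analyte = 0.02482 − 0.01390 = 0.01093 mol
n(NaHCO3) = 0.01093 mol (1:1 ratio)
mass of NaHCO3 = 0.01093 × 84.01 = 0.9179 g
% NaHCO3 = 0.9179 / 1.525 × 100 = 60.19 %

60.19 %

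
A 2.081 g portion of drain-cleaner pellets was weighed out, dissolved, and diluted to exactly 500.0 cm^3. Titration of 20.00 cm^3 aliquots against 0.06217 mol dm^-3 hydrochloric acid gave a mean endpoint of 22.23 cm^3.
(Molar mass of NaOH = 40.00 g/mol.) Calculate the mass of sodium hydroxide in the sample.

1.382 g

NaOH + HCl → NaCl + H2O
n(HCl) per titration = 0.02223 × 0.06217 = 1.382 × 10^-3 mol
n(NaOH) in each aliquot = 1.382 × 10^-3 mol (1:1 ratio)
n(NaOH) in the whole flask = 1.382 × 10^-3 × 500.0/20.00 = 0.03455 mol
mass of NaOH = 0.03455 × 40.00 = 1.382 g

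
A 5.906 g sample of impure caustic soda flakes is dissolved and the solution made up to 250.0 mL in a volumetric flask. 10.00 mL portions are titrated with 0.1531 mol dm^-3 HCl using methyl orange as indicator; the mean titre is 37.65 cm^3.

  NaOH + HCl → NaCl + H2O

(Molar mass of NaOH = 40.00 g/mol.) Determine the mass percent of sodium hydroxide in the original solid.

n(HCl) per titration = 0.03765 × 0.1531 = 5.764 × 10^-3 mol
n(NaOH) in each aliquot = 5.764 × 10^-3 mol (1:1 ratio)
n(NaOH) in the whole flask = 5.764 × 10^-3 × 250.0/10.00 = 0.1441 mol
mass of NaOH = 0.1441 × 40.00 = 5.764 g
% NaOH = 5.764 / 5.906 × 100 = 97.60 %

97.60 %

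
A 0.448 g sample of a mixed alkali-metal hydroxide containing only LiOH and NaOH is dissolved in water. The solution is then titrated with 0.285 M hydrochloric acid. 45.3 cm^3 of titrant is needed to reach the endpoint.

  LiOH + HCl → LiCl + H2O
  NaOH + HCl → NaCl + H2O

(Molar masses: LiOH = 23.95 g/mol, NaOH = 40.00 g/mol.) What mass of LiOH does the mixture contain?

n(HCl) = 0.0453 × 0.285 = 0.0129 mol
Let x = n(LiOH), y = n(NaOH).
Titrant: 1x + 1y = 0.0129;  mass: 23.95x + 40.00y = 0.448
Solving, x = 4.26 × 10^-3 mol, y = 8.65 × 10^-3 mol
mass of LiOH = 4.26 × 10^-3 × 23.95 = 0.102 g

0.102 g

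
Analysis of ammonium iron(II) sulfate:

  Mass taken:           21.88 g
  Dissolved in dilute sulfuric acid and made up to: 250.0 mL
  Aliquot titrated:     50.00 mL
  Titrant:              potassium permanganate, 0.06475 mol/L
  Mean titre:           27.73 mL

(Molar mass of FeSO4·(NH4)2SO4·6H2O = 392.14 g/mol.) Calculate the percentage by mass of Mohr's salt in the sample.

80.45 %

MnO4^- + 5 Fe^2+ + 8 H^+ → Mn^2+ + 5 Fe^3+ + 4 H2O
n(KMnO4) per titration = 0.02773 × 0.06475 = 1.796 × 10^-3 mol
From the 5:1 ratio, n(FeSO4·(NH4)2SO4·6H2O) in each aliquot = 5/1 × 1.796 × 10^-3 = 8.978 × 10^-3 mol
n(FeSO4·(NH4)2SO4·6H2O) in the whole flask = 8.978 × 10^-3 × 250.0/50.00 = 0.04489 mol
mass of FeSO4·(NH4)2SO4·6H2O = 0.04489 × 392.14 = 17.60 g
% FeSO4·(NH4)2SO4·6H2O = 17.60 / 21.88 × 100 = 80.45 %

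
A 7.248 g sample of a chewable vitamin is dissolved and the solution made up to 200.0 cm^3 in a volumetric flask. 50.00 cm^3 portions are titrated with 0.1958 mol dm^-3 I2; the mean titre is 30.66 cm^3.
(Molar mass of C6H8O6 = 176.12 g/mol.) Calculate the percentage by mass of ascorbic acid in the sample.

C6H8O6 + I2 → C6H6O6 + 2 HI
n(I2) per titration = 0.03066 × 0.1958 = 6.003 × 10^-3 mol
n(C6H8O6) in each aliquot = 6.003 × 10^-3 mol (1:1 ratio)
n(C6H8O6) in the whole flask = 6.003 × 10^-3 × 200.0/50.00 = 0.02401 mol
mass of C6H8O6 = 0.02401 × 176.12 = 4.229 g
% C6H8O6 = 4.229 / 7.248 × 100 = 58.35 %

58.35 %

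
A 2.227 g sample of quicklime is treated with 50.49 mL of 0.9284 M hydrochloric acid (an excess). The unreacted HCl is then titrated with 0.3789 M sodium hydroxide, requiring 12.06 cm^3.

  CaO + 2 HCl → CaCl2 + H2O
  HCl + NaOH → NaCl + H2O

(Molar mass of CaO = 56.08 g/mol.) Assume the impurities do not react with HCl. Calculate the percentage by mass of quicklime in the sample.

n(HCl) added = 0.05049 × 0.9284 = 0.04687 mol
n(NaOH) used in back-titration = 0.01206 × 0.3789 = 4.570 × 10^-3 mol
n(HCl) left over = 4.570 × 10^-3 mol (1:1 ratio)
n(HCl) consumed by analyte = 0.04687 − 4.570 × 10^-3 = 0.04231 mol
From the 1:2 ratio, n(CaO) = 1/2 × 0.04231 = 0.02115 mol
mass of CaO = 0.02115 × 56.08 = 1.186 g
% CaO = 1.186 / 2.227 × 100 = 53.27 %

53.27 %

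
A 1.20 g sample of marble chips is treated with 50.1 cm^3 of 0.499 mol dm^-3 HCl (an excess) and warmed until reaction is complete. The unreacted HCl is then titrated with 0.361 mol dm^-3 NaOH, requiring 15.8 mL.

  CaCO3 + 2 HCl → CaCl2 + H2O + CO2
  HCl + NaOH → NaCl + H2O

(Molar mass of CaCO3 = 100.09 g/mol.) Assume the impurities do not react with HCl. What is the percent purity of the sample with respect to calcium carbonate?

80.5 %

n(HCl) added = 0.0501 × 0.499 = 0.0250 mol
n(NaOH) used in back-titration = 0.0158 × 0.361 = 5.70 × 10^-3 mol
n(HCl) left over = 5.70 × 10^-3 mol (1:1 ratio)
n(HCl) consumed by analyte = 0.0250 − 5.70 × 10^-3 = 0.0193 mol
From the 1:2 ratio, n(CaCO3) = 1/2 × 0.0193 = 9.65 × 10^-3 mol
mass of CaCO3 = 9.65 × 10^-3 × 100.09 = 0.966 g
% CaCO3 = 0.966 / 1.20 × 100 = 80.5 %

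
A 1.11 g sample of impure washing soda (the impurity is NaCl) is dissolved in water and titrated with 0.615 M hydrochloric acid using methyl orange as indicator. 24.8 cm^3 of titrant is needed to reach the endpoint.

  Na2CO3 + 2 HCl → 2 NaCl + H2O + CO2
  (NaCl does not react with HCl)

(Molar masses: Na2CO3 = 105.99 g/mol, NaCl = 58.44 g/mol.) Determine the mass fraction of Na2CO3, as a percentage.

n(HCl) = 0.0248 × 0.615 = 0.0153 mol
Let x = n(Na2CO3), y = n(NaCl).
Titrant: 2x = 0.0153;  mass: 105.99x + 58.44y = 1.11
Solving, x = 7.63 × 10^-3 mol, y = 5.16 × 10^-3 mol
mass of Na2CO3 = 7.63 × 10^-3 × 105.99 = 0.808 g
% Na2CO3 = 0.808 / 1.11 × 100 = 72.8 %

72.8 %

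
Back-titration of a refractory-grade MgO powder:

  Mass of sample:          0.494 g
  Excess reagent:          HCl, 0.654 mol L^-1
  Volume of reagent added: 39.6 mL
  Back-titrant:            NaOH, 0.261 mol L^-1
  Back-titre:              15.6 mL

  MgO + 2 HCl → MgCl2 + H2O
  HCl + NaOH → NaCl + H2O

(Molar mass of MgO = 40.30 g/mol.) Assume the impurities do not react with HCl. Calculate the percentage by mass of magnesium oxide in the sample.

89.0 %

n(HCl) added = 0.0396 × 0.654 = 0.0259 mol
n(NaOH) used in back-titration = 0.0156 × 0.261 = 4.07 × 10^-3 mol
n(HCl) left over = 4.07 × 10^-3 mol (1:1 ratio)
n(HCl) consumed by analyte = 0.0259 − 4.07 × 10^-3 = 0.0218 mol
From the 1:2 ratio, n(MgO) = 1/2 × 0.0218 = 0.0109 mol
mass of MgO = 0.0109 × 40.30 = 0.440 g
% MgO = 0.440 / 0.494 × 100 = 89.0 %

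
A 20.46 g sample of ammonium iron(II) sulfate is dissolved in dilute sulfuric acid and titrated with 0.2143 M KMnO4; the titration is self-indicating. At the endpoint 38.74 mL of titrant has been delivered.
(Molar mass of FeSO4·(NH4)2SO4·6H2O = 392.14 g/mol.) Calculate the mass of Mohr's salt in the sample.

16.28 g

MnO4^- + 5 Fe^2+ + 8 H^+ → Mn^2+ + 5 Fe^3+ + 4 H2O
n(KMnO4) = 0.03874 L × 0.2143 mol/L = 8.302 × 10^-3 mol
From the 5:1 ratio, n(FeSO4·(NH4)2SO4·6H2O) = 5/1 × 8.302 × 10^-3 = 0.04151 mol
mass of FeSO4·(NH4)2SO4·6H2O = 0.04151 × 392.14 g/mol = 16.28 g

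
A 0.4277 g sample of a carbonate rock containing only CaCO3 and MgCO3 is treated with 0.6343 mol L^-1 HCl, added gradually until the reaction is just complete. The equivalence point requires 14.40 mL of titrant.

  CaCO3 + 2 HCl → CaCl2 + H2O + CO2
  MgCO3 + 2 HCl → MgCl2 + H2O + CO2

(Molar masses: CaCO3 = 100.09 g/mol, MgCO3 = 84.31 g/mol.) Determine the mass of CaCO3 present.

n(HCl) = 0.01440 × 0.6343 = 9.134 × 10^-3 mol
Let x = n(CaCO3), y = n(MgCO3).
Titrant: 2x + 2y = 9.134 × 10^-3;  mass: 100.09x + 84.31y = 0.4277
Solving, x = 2.703 × 10^-3 mol, y = 1.864 × 10^-3 mol
mass of CaCO3 = 2.703 × 10^-3 × 100.09 = 0.2706 g

0.2706 g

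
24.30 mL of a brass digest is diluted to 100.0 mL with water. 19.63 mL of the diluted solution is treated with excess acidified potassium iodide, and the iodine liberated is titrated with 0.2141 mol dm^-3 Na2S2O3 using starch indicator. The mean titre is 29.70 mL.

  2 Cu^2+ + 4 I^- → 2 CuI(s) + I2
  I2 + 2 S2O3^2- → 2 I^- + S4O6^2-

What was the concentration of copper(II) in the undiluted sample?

n(S2O3^2-) = 0.02970 × 0.2141 = 6.359 × 10^-3 mol
n(I2) = n(S2O3^2-)/2 = 3.179 × 10^-3 mol
From the 2:1 ratio, n(Cu2+) in the aliquot = 2/1 × 3.179 × 10^-3 = 6.359 × 10^-3 mol
[Cu2+]_dilute = 6.359 × 10^-3 / 0.01963 = 0.3239 mol/L
[Cu2+]_original = 0.3239 × 100.0/24.30 = 1.333 mol/L

1.333 mol/L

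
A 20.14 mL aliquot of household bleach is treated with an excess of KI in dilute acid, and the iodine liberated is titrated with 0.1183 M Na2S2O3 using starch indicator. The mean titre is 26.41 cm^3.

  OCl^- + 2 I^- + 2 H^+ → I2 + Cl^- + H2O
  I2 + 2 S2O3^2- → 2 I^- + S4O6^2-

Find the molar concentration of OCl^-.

n(S2O3^2-) = 0.02641 × 0.1183 = 3.124 × 10^-3 mol
n(I2) = n(S2O3^2-)/2 = 1.562 × 10^-3 mol
n(OCl^-) in the aliquot = 1.562 × 10^-3 mol (1:1 ratio)
[OCl^-] = 1.562 × 10^-3 / 0.02014 = 0.07756 mol/L

0.07756 M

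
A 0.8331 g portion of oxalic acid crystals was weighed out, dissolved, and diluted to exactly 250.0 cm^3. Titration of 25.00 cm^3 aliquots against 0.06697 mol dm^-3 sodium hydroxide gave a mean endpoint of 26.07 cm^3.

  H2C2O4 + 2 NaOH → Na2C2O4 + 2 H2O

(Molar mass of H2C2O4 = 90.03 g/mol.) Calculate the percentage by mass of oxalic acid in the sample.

94.34 %

n(NaOH) per titration = 0.02607 × 0.06697 = 1.746 × 10^-3 mol
From the 1:2 ratio, n(H2C2O4) in each aliquot = 1/2 × 1.746 × 10^-3 = 8.730 × 10^-4 mol
n(H2C2O4) in the whole flask = 8.730 × 10^-4 × 250.0/25.00 = 8.730 × 10^-3 mol
mass of H2C2O4 = 8.730 × 10^-3 × 90.03 = 0.7859 g
% H2C2O4 = 0.7859 / 0.8331 × 100 = 94.34 %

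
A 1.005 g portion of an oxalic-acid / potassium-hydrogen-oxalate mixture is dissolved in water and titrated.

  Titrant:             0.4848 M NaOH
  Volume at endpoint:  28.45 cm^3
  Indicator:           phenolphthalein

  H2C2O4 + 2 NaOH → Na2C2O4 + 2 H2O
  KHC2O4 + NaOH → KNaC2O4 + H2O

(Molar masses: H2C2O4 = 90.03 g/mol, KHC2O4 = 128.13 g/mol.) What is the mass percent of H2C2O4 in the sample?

n(NaOH) = 0.02845 × 0.4848 = 0.01379 mol
Let x = n(H2C2O4), y = n(KHC2O4).
Titrant: 2x + 1y = 0.01379;  mass: 90.03x + 128.13y = 1.005
Solving, x = 4.585 × 10^-3 mol, y = 4.622 × 10^-3 mol
mass of H2C2O4 = 4.585 × 10^-3 × 90.03 = 0.4128 g
% H2C2O4 = 0.4128 / 1.005 × 100 = 41.08 %

41.08 %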